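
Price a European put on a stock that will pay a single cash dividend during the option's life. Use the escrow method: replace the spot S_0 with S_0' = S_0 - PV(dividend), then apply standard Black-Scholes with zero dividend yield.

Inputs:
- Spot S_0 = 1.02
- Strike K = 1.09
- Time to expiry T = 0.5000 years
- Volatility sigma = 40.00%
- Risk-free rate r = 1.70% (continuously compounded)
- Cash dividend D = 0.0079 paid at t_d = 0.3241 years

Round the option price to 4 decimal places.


Answer: Price = 0.1551

Derivation:
PV(D) = D * exp(-r * t_d) = 0.0079 * 0.99450545 = 0.00785659
S_0' = S_0 - PV(D) = 1.0200 - 0.00785659 = 1.01214341
d1 = (ln(S_0'/K) + (r + sigma^2/2)*T) / (sigma*sqrt(T)) = -0.09053593
d2 = d1 - sigma*sqrt(T) = -0.37337865
exp(-rT) = 0.99153602
N(-d1) = 0.53606933; N(-d2) = 0.64556667
P = K * exp(-rT) * N(-d2) - S_0' * N(-d1) = 1.0900 * 0.99153602 * 0.64556667 - 1.01214341 * 0.53606933 = 0.1551


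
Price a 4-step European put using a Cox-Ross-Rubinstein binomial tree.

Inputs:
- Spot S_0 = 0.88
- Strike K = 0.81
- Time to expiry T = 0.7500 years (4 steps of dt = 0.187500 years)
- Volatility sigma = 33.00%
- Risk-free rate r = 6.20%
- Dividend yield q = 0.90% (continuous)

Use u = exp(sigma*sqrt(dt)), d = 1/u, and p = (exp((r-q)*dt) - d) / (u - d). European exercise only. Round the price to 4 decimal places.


Answer: Price = V(0,0) = 0.0544

Derivation:
dt = T/N = 0.187500
u = exp(sigma*sqrt(dt)) = 1.153608; d = 1/u = 0.866846
p = (exp((r-q)*dt) - d) / (u - d) = 0.499164
Discount per step: exp(-r*dt) = 0.988442
Stock lattice S(k, i) with i counting down-moves:
  k=0: S(0,0) = 0.8800
  k=1: S(1,0) = 1.0152; S(1,1) = 0.7628
  k=2: S(2,0) = 1.1711; S(2,1) = 0.8800; S(2,2) = 0.6613
  k=3: S(3,0) = 1.3510; S(3,1) = 1.0152; S(3,2) = 0.7628; S(3,3) = 0.5732
  k=4: S(4,0) = 1.5585; S(4,1) = 1.1711; S(4,2) = 0.8800; S(4,3) = 0.6613; S(4,4) = 0.4969
Terminal payoffs V(N, i) = max(K - S_T, 0):
  V(4,0) = 0.000000; V(4,1) = 0.000000; V(4,2) = 0.000000; V(4,3) = 0.148749; V(4,4) = 0.313122
Backward induction: V(k, i) = exp(-r*dt) * [p * V(k+1, i) + (1-p) * V(k+1, i+1)].
  V(3,0) = exp(-r*dt) * [p*0.000000 + (1-p)*0.000000] = 0.000000
  V(3,1) = exp(-r*dt) * [p*0.000000 + (1-p)*0.000000] = 0.000000
  V(3,2) = exp(-r*dt) * [p*0.000000 + (1-p)*0.148749] = 0.073638
  V(3,3) = exp(-r*dt) * [p*0.148749 + (1-p)*0.313122] = 0.228402
  V(2,0) = exp(-r*dt) * [p*0.000000 + (1-p)*0.000000] = 0.000000
  V(2,1) = exp(-r*dt) * [p*0.000000 + (1-p)*0.073638] = 0.036454
  V(2,2) = exp(-r*dt) * [p*0.073638 + (1-p)*0.228402] = 0.149402
  V(1,0) = exp(-r*dt) * [p*0.000000 + (1-p)*0.036454] = 0.018047
  V(1,1) = exp(-r*dt) * [p*0.036454 + (1-p)*0.149402] = 0.091948
  V(0,0) = exp(-r*dt) * [p*0.018047 + (1-p)*0.091948] = 0.054422


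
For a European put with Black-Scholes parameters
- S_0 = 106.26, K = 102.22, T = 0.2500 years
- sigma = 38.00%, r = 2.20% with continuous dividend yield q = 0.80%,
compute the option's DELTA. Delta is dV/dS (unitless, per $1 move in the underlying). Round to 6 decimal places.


Answer: Delta = -0.374709

Derivation:
d1 = 0.3174293036; d2 = 0.1274293036
phi(d1) = 0.3793412002; exp(-qT) = 0.9980019987; exp(-rT) = 0.9945150973
N(-d1) = 0.3754589375
Delta = -exp(-qT) * N(-d1) = -0.9980019987 * 0.3754589375 = -0.374709


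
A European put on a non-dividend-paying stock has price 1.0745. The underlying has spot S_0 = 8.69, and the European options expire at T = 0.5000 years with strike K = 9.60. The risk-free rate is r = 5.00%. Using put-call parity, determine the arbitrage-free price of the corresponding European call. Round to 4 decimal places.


Put-call parity: C - P = S_0 * exp(-qT) - K * exp(-rT).
S_0 * exp(-qT) = 8.6900 * 1.00000000 = 8.69000000
K * exp(-rT) = 9.6000 * 0.97530991 = 9.36297516
C = P + S*exp(-qT) - K*exp(-rT)
C = 1.0745 + 8.69000000 - 9.36297516 = 0.4015

Answer: Call price = 0.4015


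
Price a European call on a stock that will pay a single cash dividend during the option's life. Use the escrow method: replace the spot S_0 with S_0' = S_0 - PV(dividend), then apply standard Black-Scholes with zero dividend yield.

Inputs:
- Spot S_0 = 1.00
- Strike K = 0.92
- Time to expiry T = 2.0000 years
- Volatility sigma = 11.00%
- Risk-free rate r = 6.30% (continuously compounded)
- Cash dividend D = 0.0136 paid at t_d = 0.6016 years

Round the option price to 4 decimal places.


PV(D) = D * exp(-r * t_d) = 0.0136 * 0.96280845 = 0.01309419
S_0' = S_0 - PV(D) = 1.0000 - 0.01309419 = 0.98690581
d1 = (ln(S_0'/K) + (r + sigma^2/2)*T) / (sigma*sqrt(T)) = 1.33900909
d2 = d1 - sigma*sqrt(T) = 1.18344560
exp(-rT) = 0.88161485
N(d1) = 0.90971614; N(d2) = 0.88168370
C = S_0' * N(d1) - K * exp(-rT) * N(d2) = 0.98690581 * 0.90971614 - 0.9200 * 0.88161485 * 0.88168370 = 0.1827

Answer: Price = 0.1827


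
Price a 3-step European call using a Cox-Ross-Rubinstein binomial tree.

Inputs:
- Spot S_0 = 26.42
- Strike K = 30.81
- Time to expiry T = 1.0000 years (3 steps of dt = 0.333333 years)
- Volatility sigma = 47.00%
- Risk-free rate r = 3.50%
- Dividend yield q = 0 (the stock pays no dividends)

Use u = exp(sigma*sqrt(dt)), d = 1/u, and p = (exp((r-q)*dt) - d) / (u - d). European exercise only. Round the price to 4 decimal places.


dt = T/N = 0.333333
u = exp(sigma*sqrt(dt)) = 1.311740; d = 1/u = 0.762346
p = (exp((r-q)*dt) - d) / (u - d) = 0.453934
Discount per step: exp(-r*dt) = 0.988401
Stock lattice S(k, i) with i counting down-moves:
  k=0: S(0,0) = 26.4200
  k=1: S(1,0) = 34.6562; S(1,1) = 20.1412
  k=2: S(2,0) = 45.4599; S(2,1) = 26.4200; S(2,2) = 15.3546
  k=3: S(3,0) = 59.6316; S(3,1) = 34.6562; S(3,2) = 20.1412; S(3,3) = 11.7055
Terminal payoffs V(N, i) = max(S_T - K, 0):
  V(3,0) = 28.821573; V(3,1) = 3.846175; V(3,2) = 0.000000; V(3,3) = 0.000000
Backward induction: V(k, i) = exp(-r*dt) * [p * V(k+1, i) + (1-p) * V(k+1, i+1)].
  V(2,0) = exp(-r*dt) * [p*28.821573 + (1-p)*3.846175] = 15.007258
  V(2,1) = exp(-r*dt) * [p*3.846175 + (1-p)*0.000000] = 1.725661
  V(2,2) = exp(-r*dt) * [p*0.000000 + (1-p)*0.000000] = 0.000000
  V(1,0) = exp(-r*dt) * [p*15.007258 + (1-p)*1.725661] = 7.664690
  V(1,1) = exp(-r*dt) * [p*1.725661 + (1-p)*0.000000] = 0.774251
  V(0,0) = exp(-r*dt) * [p*7.664690 + (1-p)*0.774251] = 3.856799

Answer: Price = V(0,0) = 3.8568


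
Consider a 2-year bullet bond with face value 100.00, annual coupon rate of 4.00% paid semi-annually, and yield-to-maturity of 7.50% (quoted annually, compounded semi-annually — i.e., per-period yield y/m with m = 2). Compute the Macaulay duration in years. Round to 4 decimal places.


Coupon per period c = face * coupon_rate / m = 2.000000
Periods per year m = 2; per-period yield y/m = 0.037500
Number of cashflows N = 4
Cashflows (t years, CF_t, discount factor 1/(1+y/m)^(m*t), PV):
  t = 0.5000: CF_t = 2.000000, DF = 0.963855, PV = 1.927711
  t = 1.0000: CF_t = 2.000000, DF = 0.929017, PV = 1.858035
  t = 1.5000: CF_t = 2.000000, DF = 0.895438, PV = 1.790877
  t = 2.0000: CF_t = 102.000000, DF = 0.863073, PV = 88.033456
Price P = sum_t PV_t = 93.610078
Macaulay numerator sum_t t * PV_t:
  t * PV_t at t = 0.5000: 0.963855
  t * PV_t at t = 1.0000: 1.858035
  t * PV_t at t = 1.5000: 2.686315
  t * PV_t at t = 2.0000: 176.066911
Macaulay duration D = (sum_t t * PV_t) / P = 181.575116 / 93.610078 = 1.939696

Answer: Macaulay duration = 1.9397 years


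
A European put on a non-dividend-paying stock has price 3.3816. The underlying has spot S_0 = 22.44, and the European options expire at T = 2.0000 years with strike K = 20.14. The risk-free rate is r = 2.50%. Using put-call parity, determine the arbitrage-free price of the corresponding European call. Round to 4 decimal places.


Answer: Call price = 6.6638

Derivation:
Put-call parity: C - P = S_0 * exp(-qT) - K * exp(-rT).
S_0 * exp(-qT) = 22.4400 * 1.00000000 = 22.44000000
K * exp(-rT) = 20.1400 * 0.95122942 = 19.15776061
C = P + S*exp(-qT) - K*exp(-rT)
C = 3.3816 + 22.44000000 - 19.15776061 = 6.6638


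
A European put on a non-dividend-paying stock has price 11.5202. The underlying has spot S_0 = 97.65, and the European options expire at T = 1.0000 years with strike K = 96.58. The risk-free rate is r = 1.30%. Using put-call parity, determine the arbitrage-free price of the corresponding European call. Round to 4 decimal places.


Answer: Call price = 13.8376

Derivation:
Put-call parity: C - P = S_0 * exp(-qT) - K * exp(-rT).
S_0 * exp(-qT) = 97.6500 * 1.00000000 = 97.65000000
K * exp(-rT) = 96.5800 * 0.98708414 = 95.33258576
C = P + S*exp(-qT) - K*exp(-rT)
C = 11.5202 + 97.65000000 - 95.33258576 = 13.8376


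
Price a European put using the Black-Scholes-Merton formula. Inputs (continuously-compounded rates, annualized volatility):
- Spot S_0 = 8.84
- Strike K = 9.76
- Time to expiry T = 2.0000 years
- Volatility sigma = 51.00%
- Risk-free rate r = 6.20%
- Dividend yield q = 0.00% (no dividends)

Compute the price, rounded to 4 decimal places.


d1 = (ln(S/K) + (r - q + 0.5*sigma^2) * T) / (sigma * sqrt(T)) = 0.39527890
d2 = d1 - sigma * sqrt(T) = -0.32597002
exp(-rT) = 0.88337984; exp(-qT) = 1.00000000
P = K * exp(-rT) * N(-d2) - S_0 * exp(-qT) * N(-d1)
N(-d1) = 0.34631854; N(-d2) = 0.62777648
P = 9.7600 * 0.88337984 * 0.62777648 - 8.8400 * 1.00000000 * 0.34631854 = 2.3511

Answer: Price = 2.3511


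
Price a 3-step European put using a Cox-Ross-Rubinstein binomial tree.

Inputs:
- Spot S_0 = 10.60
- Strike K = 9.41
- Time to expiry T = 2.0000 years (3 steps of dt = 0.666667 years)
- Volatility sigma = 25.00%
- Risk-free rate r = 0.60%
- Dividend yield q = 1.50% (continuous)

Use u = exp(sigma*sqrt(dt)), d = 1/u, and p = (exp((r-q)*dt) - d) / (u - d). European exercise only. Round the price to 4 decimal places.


Answer: Price = V(0,0) = 0.9703

Derivation:
dt = T/N = 0.666667
u = exp(sigma*sqrt(dt)) = 1.226450; d = 1/u = 0.815361
p = (exp((r-q)*dt) - d) / (u - d) = 0.434594
Discount per step: exp(-r*dt) = 0.996008
Stock lattice S(k, i) with i counting down-moves:
  k=0: S(0,0) = 10.6000
  k=1: S(1,0) = 13.0004; S(1,1) = 8.6428
  k=2: S(2,0) = 15.9443; S(2,1) = 10.6000; S(2,2) = 7.0470
  k=3: S(3,0) = 19.5549; S(3,1) = 13.0004; S(3,2) = 8.6428; S(3,3) = 5.7459
Terminal payoffs V(N, i) = max(K - S_T, 0):
  V(3,0) = 0.000000; V(3,1) = 0.000000; V(3,2) = 0.767172; V(3,3) = 3.664129
Backward induction: V(k, i) = exp(-r*dt) * [p * V(k+1, i) + (1-p) * V(k+1, i+1)].
  V(2,0) = exp(-r*dt) * [p*0.000000 + (1-p)*0.000000] = 0.000000
  V(2,1) = exp(-r*dt) * [p*0.000000 + (1-p)*0.767172] = 0.432032
  V(2,2) = exp(-r*dt) * [p*0.767172 + (1-p)*3.664129] = 2.395528
  V(1,0) = exp(-r*dt) * [p*0.000000 + (1-p)*0.432032] = 0.243299
  V(1,1) = exp(-r*dt) * [p*0.432032 + (1-p)*2.395528] = 1.536049
  V(0,0) = exp(-r*dt) * [p*0.243299 + (1-p)*1.536049] = 0.970338


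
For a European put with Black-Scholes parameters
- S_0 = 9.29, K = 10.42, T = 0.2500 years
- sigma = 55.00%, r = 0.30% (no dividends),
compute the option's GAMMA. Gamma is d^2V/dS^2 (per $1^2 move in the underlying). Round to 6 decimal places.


Answer: Gamma = 0.150272

Derivation:
d1 = -0.2771853945; d2 = -0.5521853945
phi(d1) = 0.3839072068; exp(-qT) = 1.0000000000; exp(-rT) = 0.9992502812
Gamma = exp(-qT) * phi(d1) / (S * sigma * sqrt(T)) = 1.0000000000 * 0.3839072068 / (9.2900 * 0.5500 * 0.5000000000) = 0.150272


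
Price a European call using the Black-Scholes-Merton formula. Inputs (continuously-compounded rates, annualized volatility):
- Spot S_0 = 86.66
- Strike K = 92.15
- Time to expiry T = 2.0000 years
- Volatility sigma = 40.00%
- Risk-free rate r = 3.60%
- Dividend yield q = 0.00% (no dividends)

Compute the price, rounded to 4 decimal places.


Answer: Price = 19.6570

Derivation:
d1 = (ln(S/K) + (r - q + 0.5*sigma^2) * T) / (sigma * sqrt(T)) = 0.30153637
d2 = d1 - sigma * sqrt(T) = -0.26414905
exp(-rT) = 0.93053090; exp(-qT) = 1.00000000
C = S_0 * exp(-qT) * N(d1) - K * exp(-rT) * N(d2)
N(d1) = 0.61849724; N(d2) = 0.39583253
C = 86.6600 * 1.00000000 * 0.61849724 - 92.1500 * 0.93053090 * 0.39583253 = 19.6570


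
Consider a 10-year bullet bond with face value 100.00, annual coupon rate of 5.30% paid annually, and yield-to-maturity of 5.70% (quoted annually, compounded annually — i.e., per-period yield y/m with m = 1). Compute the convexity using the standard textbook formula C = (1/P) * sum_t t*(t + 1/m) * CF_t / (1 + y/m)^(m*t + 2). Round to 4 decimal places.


Answer: Convexity = 72.3979

Derivation:
Coupon per period c = face * coupon_rate / m = 5.300000
Periods per year m = 1; per-period yield y/m = 0.057000
Number of cashflows N = 10
Cashflows (t years, CF_t, discount factor 1/(1+y/m)^(m*t), PV):
  t = 1.0000: CF_t = 5.300000, DF = 0.946074, PV = 5.014191
  t = 2.0000: CF_t = 5.300000, DF = 0.895056, PV = 4.743795
  t = 3.0000: CF_t = 5.300000, DF = 0.846789, PV = 4.487980
  t = 4.0000: CF_t = 5.300000, DF = 0.801125, PV = 4.245960
  t = 5.0000: CF_t = 5.300000, DF = 0.757923, PV = 4.016992
  t = 6.0000: CF_t = 5.300000, DF = 0.717051, PV = 3.800371
  t = 7.0000: CF_t = 5.300000, DF = 0.678383, PV = 3.595431
  t = 8.0000: CF_t = 5.300000, DF = 0.641801, PV = 3.401543
  t = 9.0000: CF_t = 5.300000, DF = 0.607191, PV = 3.218111
  t = 10.0000: CF_t = 105.300000, DF = 0.574447, PV = 60.489292
Price P = sum_t PV_t = 97.013665
Convexity numerator sum_t t*(t + 1/m) * CF_t / (1+y/m)^(m*t + 2):
  t = 1.0000: term = 8.975960
  t = 2.0000: term = 25.475761
  t = 3.0000: term = 48.203900
  t = 4.0000: term = 76.007411
  t = 5.0000: term = 107.862930
  t = 6.0000: term = 142.864808
  t = 7.0000: term = 180.214201
  t = 8.0000: term = 219.209057
  t = 9.0000: term = 259.234930
  t = 10.0000: term = 5955.540861
Convexity = (1/P) * sum = 7023.589818 / 97.013665 = 72.397944


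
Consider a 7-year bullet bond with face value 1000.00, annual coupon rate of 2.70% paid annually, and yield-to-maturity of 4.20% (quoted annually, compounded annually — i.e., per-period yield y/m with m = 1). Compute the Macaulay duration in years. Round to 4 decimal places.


Answer: Macaulay duration = 6.4410 years

Derivation:
Coupon per period c = face * coupon_rate / m = 27.000000
Periods per year m = 1; per-period yield y/m = 0.042000
Number of cashflows N = 7
Cashflows (t years, CF_t, discount factor 1/(1+y/m)^(m*t), PV):
  t = 1.0000: CF_t = 27.000000, DF = 0.959693, PV = 25.911708
  t = 2.0000: CF_t = 27.000000, DF = 0.921010, PV = 24.867282
  t = 3.0000: CF_t = 27.000000, DF = 0.883887, PV = 23.864954
  t = 4.0000: CF_t = 27.000000, DF = 0.848260, PV = 22.903027
  t = 5.0000: CF_t = 27.000000, DF = 0.814069, PV = 21.979873
  t = 6.0000: CF_t = 27.000000, DF = 0.781257, PV = 21.093928
  t = 7.0000: CF_t = 1027.000000, DF = 0.749766, PV = 770.010081
Price P = sum_t PV_t = 910.630853
Macaulay numerator sum_t t * PV_t:
  t * PV_t at t = 1.0000: 25.911708
  t * PV_t at t = 2.0000: 49.734565
  t * PV_t at t = 3.0000: 71.594863
  t * PV_t at t = 4.0000: 91.612109
  t * PV_t at t = 5.0000: 109.899363
  t * PV_t at t = 6.0000: 126.563565
  t * PV_t at t = 7.0000: 5390.070565
Macaulay duration D = (sum_t t * PV_t) / P = 5865.386738 / 910.630853 = 6.441015


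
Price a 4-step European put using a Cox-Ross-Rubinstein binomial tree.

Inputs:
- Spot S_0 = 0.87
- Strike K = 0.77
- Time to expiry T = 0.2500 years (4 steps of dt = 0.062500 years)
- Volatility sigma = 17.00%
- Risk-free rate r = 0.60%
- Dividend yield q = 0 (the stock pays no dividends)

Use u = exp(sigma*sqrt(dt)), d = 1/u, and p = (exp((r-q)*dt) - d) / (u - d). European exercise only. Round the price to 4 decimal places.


dt = T/N = 0.062500
u = exp(sigma*sqrt(dt)) = 1.043416; d = 1/u = 0.958390
p = (exp((r-q)*dt) - d) / (u - d) = 0.493788
Discount per step: exp(-r*dt) = 0.999625
Stock lattice S(k, i) with i counting down-moves:
  k=0: S(0,0) = 0.8700
  k=1: S(1,0) = 0.9078; S(1,1) = 0.8338
  k=2: S(2,0) = 0.9472; S(2,1) = 0.8700; S(2,2) = 0.7991
  k=3: S(3,0) = 0.9883; S(3,1) = 0.9078; S(3,2) = 0.8338; S(3,3) = 0.7659
  k=4: S(4,0) = 1.0312; S(4,1) = 0.9472; S(4,2) = 0.8700; S(4,3) = 0.7991; S(4,4) = 0.7340
Terminal payoffs V(N, i) = max(K - S_T, 0):
  V(4,0) = 0.000000; V(4,1) = 0.000000; V(4,2) = 0.000000; V(4,3) = 0.000000; V(4,4) = 0.036012
Backward induction: V(k, i) = exp(-r*dt) * [p * V(k+1, i) + (1-p) * V(k+1, i+1)].
  V(3,0) = exp(-r*dt) * [p*0.000000 + (1-p)*0.000000] = 0.000000
  V(3,1) = exp(-r*dt) * [p*0.000000 + (1-p)*0.000000] = 0.000000
  V(3,2) = exp(-r*dt) * [p*0.000000 + (1-p)*0.000000] = 0.000000
  V(3,3) = exp(-r*dt) * [p*0.000000 + (1-p)*0.036012] = 0.018223
  V(2,0) = exp(-r*dt) * [p*0.000000 + (1-p)*0.000000] = 0.000000
  V(2,1) = exp(-r*dt) * [p*0.000000 + (1-p)*0.000000] = 0.000000
  V(2,2) = exp(-r*dt) * [p*0.000000 + (1-p)*0.018223] = 0.009221
  V(1,0) = exp(-r*dt) * [p*0.000000 + (1-p)*0.000000] = 0.000000
  V(1,1) = exp(-r*dt) * [p*0.000000 + (1-p)*0.009221] = 0.004666
  V(0,0) = exp(-r*dt) * [p*0.000000 + (1-p)*0.004666] = 0.002361

Answer: Price = V(0,0) = 0.0024


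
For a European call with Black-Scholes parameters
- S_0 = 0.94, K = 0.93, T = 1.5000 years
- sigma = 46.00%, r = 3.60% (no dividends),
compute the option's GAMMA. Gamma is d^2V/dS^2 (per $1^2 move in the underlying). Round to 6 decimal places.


d1 = 0.3965249777; d2 = -0.1668576631
phi(d1) = 0.3687801684; exp(-qT) = 1.0000000000; exp(-rT) = 0.9474321065
Gamma = exp(-qT) * phi(d1) / (S * sigma * sqrt(T)) = 1.0000000000 * 0.3687801684 / (0.9400 * 0.4600 * 1.2247448714) = 0.696364

Answer: Gamma = 0.696364


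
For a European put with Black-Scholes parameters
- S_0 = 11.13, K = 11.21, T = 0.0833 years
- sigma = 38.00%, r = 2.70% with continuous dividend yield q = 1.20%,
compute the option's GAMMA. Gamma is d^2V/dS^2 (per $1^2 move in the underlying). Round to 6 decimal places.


Answer: Gamma = 0.326493

Derivation:
d1 = 0.0009271809; d2 = -0.1087474287
phi(d1) = 0.3989421089; exp(-qT) = 0.9990008994; exp(-rT) = 0.9977534273
Gamma = exp(-qT) * phi(d1) / (S * sigma * sqrt(T)) = 0.9990008994 * 0.3989421089 / (11.1300 * 0.3800 * 0.2886173938) = 0.326493


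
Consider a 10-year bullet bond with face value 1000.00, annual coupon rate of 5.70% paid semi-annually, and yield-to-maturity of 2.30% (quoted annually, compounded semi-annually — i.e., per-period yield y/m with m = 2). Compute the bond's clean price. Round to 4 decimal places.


Coupon per period c = face * coupon_rate / m = 28.500000
Periods per year m = 2; per-period yield y/m = 0.011500
Number of cashflows N = 20
Cashflows (t years, CF_t, discount factor 1/(1+y/m)^(m*t), PV):
  t = 0.5000: CF_t = 28.500000, DF = 0.988631, PV = 28.175976
  t = 1.0000: CF_t = 28.500000, DF = 0.977391, PV = 27.855636
  t = 1.5000: CF_t = 28.500000, DF = 0.966279, PV = 27.538939
  t = 2.0000: CF_t = 28.500000, DF = 0.955293, PV = 27.225841
  t = 2.5000: CF_t = 28.500000, DF = 0.944432, PV = 26.916304
  t = 3.0000: CF_t = 28.500000, DF = 0.933694, PV = 26.610286
  t = 3.5000: CF_t = 28.500000, DF = 0.923079, PV = 26.307747
  t = 4.0000: CF_t = 28.500000, DF = 0.912584, PV = 26.008647
  t = 4.5000: CF_t = 28.500000, DF = 0.902209, PV = 25.712948
  t = 5.0000: CF_t = 28.500000, DF = 0.891951, PV = 25.420611
  t = 5.5000: CF_t = 28.500000, DF = 0.881810, PV = 25.131598
  t = 6.0000: CF_t = 28.500000, DF = 0.871785, PV = 24.845870
  t = 6.5000: CF_t = 28.500000, DF = 0.861873, PV = 24.563391
  t = 7.0000: CF_t = 28.500000, DF = 0.852075, PV = 24.284124
  t = 7.5000: CF_t = 28.500000, DF = 0.842387, PV = 24.008032
  t = 8.0000: CF_t = 28.500000, DF = 0.832810, PV = 23.735078
  t = 8.5000: CF_t = 28.500000, DF = 0.823341, PV = 23.465228
  t = 9.0000: CF_t = 28.500000, DF = 0.813981, PV = 23.198446
  t = 9.5000: CF_t = 28.500000, DF = 0.804726, PV = 22.934697
  t = 10.0000: CF_t = 1028.500000, DF = 0.795577, PV = 818.251017
Price P = sum_t PV_t = 1302.190417

Answer: Price = 1302.1904


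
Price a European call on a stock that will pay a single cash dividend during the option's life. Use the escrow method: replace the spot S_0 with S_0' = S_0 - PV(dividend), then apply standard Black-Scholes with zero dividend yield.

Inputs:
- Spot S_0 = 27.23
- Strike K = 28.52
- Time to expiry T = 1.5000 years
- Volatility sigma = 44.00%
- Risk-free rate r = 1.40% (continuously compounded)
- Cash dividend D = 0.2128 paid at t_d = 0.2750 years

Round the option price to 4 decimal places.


PV(D) = D * exp(-r * t_d) = 0.2128 * 0.99615740 = 0.21198230
S_0' = S_0 - PV(D) = 27.2300 - 0.21198230 = 27.01801770
d1 = (ln(S_0'/K) + (r + sigma^2/2)*T) / (sigma*sqrt(T)) = 0.20801804
d2 = d1 - sigma*sqrt(T) = -0.33086971
exp(-rT) = 0.97921896
N(d1) = 0.58239256; N(d2) = 0.37037145
C = S_0' * N(d1) - K * exp(-rT) * N(d2) = 27.01801770 * 0.58239256 - 28.5200 * 0.97921896 * 0.37037145 = 5.3916

Answer: Price = 5.3916


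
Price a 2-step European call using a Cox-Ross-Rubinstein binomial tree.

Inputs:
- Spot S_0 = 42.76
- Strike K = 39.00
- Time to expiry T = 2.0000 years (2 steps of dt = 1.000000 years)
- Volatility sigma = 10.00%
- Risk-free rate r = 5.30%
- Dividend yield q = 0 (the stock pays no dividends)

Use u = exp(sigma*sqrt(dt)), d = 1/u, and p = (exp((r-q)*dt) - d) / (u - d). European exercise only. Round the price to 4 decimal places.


dt = T/N = 1.000000
u = exp(sigma*sqrt(dt)) = 1.105171; d = 1/u = 0.904837
p = (exp((r-q)*dt) - d) / (u - d) = 0.746716
Discount per step: exp(-r*dt) = 0.948380
Stock lattice S(k, i) with i counting down-moves:
  k=0: S(0,0) = 42.7600
  k=1: S(1,0) = 47.2571; S(1,1) = 38.6908
  k=2: S(2,0) = 52.2272; S(2,1) = 42.7600; S(2,2) = 35.0089
Terminal payoffs V(N, i) = max(S_T - K, 0):
  V(2,0) = 13.227182; V(2,1) = 3.760000; V(2,2) = 0.000000
Backward induction: V(k, i) = exp(-r*dt) * [p * V(k+1, i) + (1-p) * V(k+1, i+1)].
  V(1,0) = exp(-r*dt) * [p*13.227182 + (1-p)*3.760000] = 10.270288
  V(1,1) = exp(-r*dt) * [p*3.760000 + (1-p)*0.000000] = 2.662721
  V(0,0) = exp(-r*dt) * [p*10.270288 + (1-p)*2.662721] = 7.912726

Answer: Price = V(0,0) = 7.9127


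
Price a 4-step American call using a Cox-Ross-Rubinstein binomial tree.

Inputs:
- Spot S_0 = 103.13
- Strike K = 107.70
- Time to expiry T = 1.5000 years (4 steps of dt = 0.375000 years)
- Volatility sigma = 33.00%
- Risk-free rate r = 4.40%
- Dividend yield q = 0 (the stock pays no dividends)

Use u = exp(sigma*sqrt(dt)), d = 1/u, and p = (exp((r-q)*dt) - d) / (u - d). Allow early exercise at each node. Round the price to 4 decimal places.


dt = T/N = 0.375000
u = exp(sigma*sqrt(dt)) = 1.223949; d = 1/u = 0.817027
p = (exp((r-q)*dt) - d) / (u - d) = 0.490535
Discount per step: exp(-r*dt) = 0.983635
Stock lattice S(k, i) with i counting down-moves:
  k=0: S(0,0) = 103.1300
  k=1: S(1,0) = 126.2259; S(1,1) = 84.2600
  k=2: S(2,0) = 154.4941; S(2,1) = 103.1300; S(2,2) = 68.8427
  k=3: S(3,0) = 189.0930; S(3,1) = 126.2259; S(3,2) = 84.2600; S(3,3) = 56.2464
  k=4: S(4,0) = 231.4403; S(4,1) = 154.4941; S(4,2) = 103.1300; S(4,3) = 68.8427; S(4,4) = 45.9548
Terminal payoffs V(N, i) = max(S_T - K, 0):
  V(4,0) = 123.740297; V(4,1) = 46.794135; V(4,2) = 0.000000; V(4,3) = 0.000000; V(4,4) = 0.000000
Backward induction: V(k, i) = exp(-r*dt) * [p * V(k+1, i) + (1-p) * V(k+1, i+1)]; then take max(V_cont, immediate exercise) for American.
  V(3,0) = exp(-r*dt) * [p*123.740297 + (1-p)*46.794135] = 83.155485; exercise = 81.393016; V(3,0) = max -> 83.155485
  V(3,1) = exp(-r*dt) * [p*46.794135 + (1-p)*0.000000] = 22.578532; exercise = 18.525909; V(3,1) = max -> 22.578532
  V(3,2) = exp(-r*dt) * [p*0.000000 + (1-p)*0.000000] = 0.000000; exercise = 0.000000; V(3,2) = max -> 0.000000
  V(3,3) = exp(-r*dt) * [p*0.000000 + (1-p)*0.000000] = 0.000000; exercise = 0.000000; V(3,3) = max -> 0.000000
  V(2,0) = exp(-r*dt) * [p*83.155485 + (1-p)*22.578532] = 51.437891; exercise = 46.794135; V(2,0) = max -> 51.437891
  V(2,1) = exp(-r*dt) * [p*22.578532 + (1-p)*0.000000] = 10.894316; exercise = 0.000000; V(2,1) = max -> 10.894316
  V(2,2) = exp(-r*dt) * [p*0.000000 + (1-p)*0.000000] = 0.000000; exercise = 0.000000; V(2,2) = max -> 0.000000
  V(1,0) = exp(-r*dt) * [p*51.437891 + (1-p)*10.894316] = 30.278624; exercise = 18.525909; V(1,0) = max -> 30.278624
  V(1,1) = exp(-r*dt) * [p*10.894316 + (1-p)*0.000000] = 5.256592; exercise = 0.000000; V(1,1) = max -> 5.256592
  V(0,0) = exp(-r*dt) * [p*30.278624 + (1-p)*5.256592] = 17.243894; exercise = 0.000000; V(0,0) = max -> 17.243894

Answer: Price = V(0,0) = 17.2439


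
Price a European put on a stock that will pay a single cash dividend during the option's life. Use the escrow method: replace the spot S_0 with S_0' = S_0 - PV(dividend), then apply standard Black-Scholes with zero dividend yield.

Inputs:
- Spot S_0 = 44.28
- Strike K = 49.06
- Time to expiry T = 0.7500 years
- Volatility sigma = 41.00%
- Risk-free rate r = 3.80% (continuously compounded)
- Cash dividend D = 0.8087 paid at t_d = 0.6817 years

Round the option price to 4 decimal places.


Answer: Price = 8.7303

Derivation:
PV(D) = D * exp(-r * t_d) = 0.8087 * 0.97442805 = 0.78801996
S_0' = S_0 - PV(D) = 44.2800 - 0.78801996 = 43.49198004
d1 = (ln(S_0'/K) + (r + sigma^2/2)*T) / (sigma*sqrt(T)) = -0.08147675
d2 = d1 - sigma*sqrt(T) = -0.43654717
exp(-rT) = 0.97190229
N(-d1) = 0.53246859; N(-d2) = 0.66878011
P = K * exp(-rT) * N(-d2) - S_0' * N(-d1) = 49.0600 * 0.97190229 * 0.66878011 - 43.49198004 * 0.53246859 = 8.7303


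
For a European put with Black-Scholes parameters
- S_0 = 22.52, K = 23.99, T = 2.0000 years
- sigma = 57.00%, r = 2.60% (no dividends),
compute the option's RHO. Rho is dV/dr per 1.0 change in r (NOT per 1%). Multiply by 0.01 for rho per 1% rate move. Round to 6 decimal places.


d1 = 0.3891155601; d2 = -0.4169861704
phi(d1) = 0.3698550922; exp(-qT) = 1.0000000000; exp(-rT) = 0.9493288668
N(-d2) = 0.6616557383
Rho = -K*T*exp(-rT)*N(-d2) = -23.9900 * 2.0000 * 0.9493288668 * 0.6616557383 = -30.137624

Answer: Rho = -30.137624


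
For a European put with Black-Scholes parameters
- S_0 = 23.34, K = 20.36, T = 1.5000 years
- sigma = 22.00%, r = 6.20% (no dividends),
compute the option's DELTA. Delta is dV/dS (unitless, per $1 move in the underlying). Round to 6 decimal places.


d1 = 0.9868342282; d2 = 0.7173903565
phi(d1) = 0.2451562712; exp(-qT) = 1.0000000000; exp(-rT) = 0.9111935003
N(-d1) = 0.1618619560
Delta = -exp(-qT) * N(-d1) = -1.0000000000 * 0.1618619560 = -0.161862

Answer: Delta = -0.161862


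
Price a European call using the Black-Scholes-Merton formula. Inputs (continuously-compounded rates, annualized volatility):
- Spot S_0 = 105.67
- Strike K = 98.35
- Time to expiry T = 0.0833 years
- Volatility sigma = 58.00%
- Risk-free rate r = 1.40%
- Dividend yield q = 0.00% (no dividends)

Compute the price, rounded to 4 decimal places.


Answer: Price = 11.1520

Derivation:
d1 = (ln(S/K) + (r - q + 0.5*sigma^2) * T) / (sigma * sqrt(T)) = 0.51951457
d2 = d1 - sigma * sqrt(T) = 0.35211648
exp(-rT) = 0.99883448; exp(-qT) = 1.00000000
C = S_0 * exp(-qT) * N(d1) - K * exp(-rT) * N(d2)
N(d1) = 0.69829902; N(d2) = 0.63762455
C = 105.6700 * 1.00000000 * 0.69829902 - 98.3500 * 0.99883448 * 0.63762455 = 11.1520


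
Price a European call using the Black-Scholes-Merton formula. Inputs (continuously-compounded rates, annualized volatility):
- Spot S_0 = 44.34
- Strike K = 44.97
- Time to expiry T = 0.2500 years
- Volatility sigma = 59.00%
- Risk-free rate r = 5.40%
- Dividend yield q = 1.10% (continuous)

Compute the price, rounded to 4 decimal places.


Answer: Price = 5.1198

Derivation:
d1 = (ln(S/K) + (r - q + 0.5*sigma^2) * T) / (sigma * sqrt(T)) = 0.13611560
d2 = d1 - sigma * sqrt(T) = -0.15888440
exp(-rT) = 0.98659072; exp(-qT) = 0.99725378
C = S_0 * exp(-qT) * N(d1) - K * exp(-rT) * N(d2)
N(d1) = 0.55413505; N(d2) = 0.43687998
C = 44.3400 * 0.99725378 * 0.55413505 - 44.9700 * 0.98659072 * 0.43687998 = 5.1198


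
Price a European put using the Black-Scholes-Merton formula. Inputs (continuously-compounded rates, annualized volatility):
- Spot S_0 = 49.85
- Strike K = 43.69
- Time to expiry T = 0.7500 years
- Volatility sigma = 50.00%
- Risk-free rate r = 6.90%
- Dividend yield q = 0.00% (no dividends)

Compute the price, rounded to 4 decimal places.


d1 = (ln(S/K) + (r - q + 0.5*sigma^2) * T) / (sigma * sqrt(T)) = 0.64062613
d2 = d1 - sigma * sqrt(T) = 0.20761343
exp(-rT) = 0.94956623; exp(-qT) = 1.00000000
P = K * exp(-rT) * N(-d2) - S_0 * exp(-qT) * N(-d1)
N(-d1) = 0.26088281; N(-d2) = 0.41776541
P = 43.6900 * 0.94956623 * 0.41776541 - 49.8500 * 1.00000000 * 0.26088281 = 4.3266

Answer: Price = 4.3266


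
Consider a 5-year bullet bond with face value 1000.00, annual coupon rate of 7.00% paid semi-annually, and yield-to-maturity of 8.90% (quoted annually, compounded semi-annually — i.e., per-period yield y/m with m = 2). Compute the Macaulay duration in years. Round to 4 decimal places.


Answer: Macaulay duration = 4.2707 years

Derivation:
Coupon per period c = face * coupon_rate / m = 35.000000
Periods per year m = 2; per-period yield y/m = 0.044500
Number of cashflows N = 10
Cashflows (t years, CF_t, discount factor 1/(1+y/m)^(m*t), PV):
  t = 0.5000: CF_t = 35.000000, DF = 0.957396, PV = 33.508856
  t = 1.0000: CF_t = 35.000000, DF = 0.916607, PV = 32.081241
  t = 1.5000: CF_t = 35.000000, DF = 0.877556, PV = 30.714448
  t = 2.0000: CF_t = 35.000000, DF = 0.840168, PV = 29.405886
  t = 2.5000: CF_t = 35.000000, DF = 0.804374, PV = 28.153074
  t = 3.0000: CF_t = 35.000000, DF = 0.770104, PV = 26.953637
  t = 3.5000: CF_t = 35.000000, DF = 0.737294, PV = 25.805301
  t = 4.0000: CF_t = 35.000000, DF = 0.705883, PV = 24.705889
  t = 4.5000: CF_t = 35.000000, DF = 0.675809, PV = 23.653317
  t = 5.0000: CF_t = 1035.000000, DF = 0.647017, PV = 669.662387
Price P = sum_t PV_t = 924.644036
Macaulay numerator sum_t t * PV_t:
  t * PV_t at t = 0.5000: 16.754428
  t * PV_t at t = 1.0000: 32.081241
  t * PV_t at t = 1.5000: 46.071672
  t * PV_t at t = 2.0000: 58.811772
  t * PV_t at t = 2.5000: 70.382685
  t * PV_t at t = 3.0000: 80.860912
  t * PV_t at t = 3.5000: 90.318555
  t * PV_t at t = 4.0000: 98.823557
  t * PV_t at t = 4.5000: 106.439925
  t * PV_t at t = 5.0000: 3348.311936
Macaulay duration D = (sum_t t * PV_t) / P = 3948.856681 / 924.644036 = 4.270678


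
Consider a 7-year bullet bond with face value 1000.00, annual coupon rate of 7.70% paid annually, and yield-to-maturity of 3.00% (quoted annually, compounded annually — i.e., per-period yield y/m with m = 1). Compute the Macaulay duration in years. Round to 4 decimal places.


Answer: Macaulay duration = 5.8429 years

Derivation:
Coupon per period c = face * coupon_rate / m = 77.000000
Periods per year m = 1; per-period yield y/m = 0.030000
Number of cashflows N = 7
Cashflows (t years, CF_t, discount factor 1/(1+y/m)^(m*t), PV):
  t = 1.0000: CF_t = 77.000000, DF = 0.970874, PV = 74.757282
  t = 2.0000: CF_t = 77.000000, DF = 0.942596, PV = 72.579885
  t = 3.0000: CF_t = 77.000000, DF = 0.915142, PV = 70.465908
  t = 4.0000: CF_t = 77.000000, DF = 0.888487, PV = 68.413503
  t = 5.0000: CF_t = 77.000000, DF = 0.862609, PV = 66.420876
  t = 6.0000: CF_t = 77.000000, DF = 0.837484, PV = 64.486288
  t = 7.0000: CF_t = 1077.000000, DF = 0.813092, PV = 875.699558
Price P = sum_t PV_t = 1292.823299
Macaulay numerator sum_t t * PV_t:
  t * PV_t at t = 1.0000: 74.757282
  t * PV_t at t = 2.0000: 145.159770
  t * PV_t at t = 3.0000: 211.397723
  t * PV_t at t = 4.0000: 273.654011
  t * PV_t at t = 5.0000: 332.104382
  t * PV_t at t = 6.0000: 386.917727
  t * PV_t at t = 7.0000: 6129.896904
Macaulay duration D = (sum_t t * PV_t) / P = 7553.887798 / 1292.823299 = 5.842939


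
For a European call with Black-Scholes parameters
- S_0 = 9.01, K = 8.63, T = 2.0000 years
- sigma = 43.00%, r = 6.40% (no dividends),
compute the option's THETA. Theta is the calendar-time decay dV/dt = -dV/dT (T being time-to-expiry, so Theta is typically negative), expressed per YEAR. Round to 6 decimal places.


Answer: Theta = -0.698986

Derivation:
d1 = 0.5854031247; d2 = -0.0227087071
phi(d1) = 0.3361200328; exp(-qT) = 1.0000000000; exp(-rT) = 0.8798533791
Theta = -S*exp(-qT)*phi(d1)*sigma/(2*sqrt(T)) - r*K*exp(-rT)*N(d2) + q*S*exp(-qT)*N(d1)
N(d1) = 0.7208616559; N(d2) = 0.4909413152; sqrt(T) = 1.4142135624
Term 1 = -9.0100 * 1.0000000000 * 0.3361200328 * 0.4300 / (2 * 1.4142135624) = -0.4604077763
Term 2 = -0.0640 * 8.6300 * 0.8798533791 * 0.4909413152 = -0.2385781451
Term 3 = 0 (no dividend yield, q = 0)
Theta = -0.4604077763 + (-0.2385781451) + (0.0000000000) = -0.698986


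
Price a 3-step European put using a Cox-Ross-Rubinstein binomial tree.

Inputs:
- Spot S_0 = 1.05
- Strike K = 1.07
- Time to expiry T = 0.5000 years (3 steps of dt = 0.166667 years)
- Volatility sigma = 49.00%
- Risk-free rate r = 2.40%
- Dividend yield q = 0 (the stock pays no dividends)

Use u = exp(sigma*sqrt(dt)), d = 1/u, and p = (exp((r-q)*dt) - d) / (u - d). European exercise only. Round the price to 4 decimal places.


dt = T/N = 0.166667
u = exp(sigma*sqrt(dt)) = 1.221454; d = 1/u = 0.818697
p = (exp((r-q)*dt) - d) / (u - d) = 0.460107
Discount per step: exp(-r*dt) = 0.996008
Stock lattice S(k, i) with i counting down-moves:
  k=0: S(0,0) = 1.0500
  k=1: S(1,0) = 1.2825; S(1,1) = 0.8596
  k=2: S(2,0) = 1.5665; S(2,1) = 1.0500; S(2,2) = 0.7038
  k=3: S(3,0) = 1.9135; S(3,1) = 1.2825; S(3,2) = 0.8596; S(3,3) = 0.5762
Terminal payoffs V(N, i) = max(K - S_T, 0):
  V(3,0) = 0.000000; V(3,1) = 0.000000; V(3,2) = 0.210369; V(3,3) = 0.493820
Backward induction: V(k, i) = exp(-r*dt) * [p * V(k+1, i) + (1-p) * V(k+1, i+1)].
  V(2,0) = exp(-r*dt) * [p*0.000000 + (1-p)*0.000000] = 0.000000
  V(2,1) = exp(-r*dt) * [p*0.000000 + (1-p)*0.210369] = 0.113123
  V(2,2) = exp(-r*dt) * [p*0.210369 + (1-p)*0.493820] = 0.361951
  V(1,0) = exp(-r*dt) * [p*0.000000 + (1-p)*0.113123] = 0.060831
  V(1,1) = exp(-r*dt) * [p*0.113123 + (1-p)*0.361951] = 0.246476
  V(0,0) = exp(-r*dt) * [p*0.060831 + (1-p)*0.246476] = 0.160416

Answer: Price = V(0,0) = 0.1604


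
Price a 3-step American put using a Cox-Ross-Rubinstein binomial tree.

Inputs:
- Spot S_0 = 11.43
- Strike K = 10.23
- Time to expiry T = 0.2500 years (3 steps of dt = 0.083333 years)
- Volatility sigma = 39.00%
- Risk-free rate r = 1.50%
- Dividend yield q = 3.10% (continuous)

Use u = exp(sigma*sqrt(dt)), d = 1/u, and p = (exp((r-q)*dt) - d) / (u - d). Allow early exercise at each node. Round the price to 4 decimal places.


Answer: Price = V(0,0) = 0.3218

Derivation:
dt = T/N = 0.083333
u = exp(sigma*sqrt(dt)) = 1.119165; d = 1/u = 0.893523
p = (exp((r-q)*dt) - d) / (u - d) = 0.465979
Discount per step: exp(-r*dt) = 0.998751
Stock lattice S(k, i) with i counting down-moves:
  k=0: S(0,0) = 11.4300
  k=1: S(1,0) = 12.7921; S(1,1) = 10.2130
  k=2: S(2,0) = 14.3164; S(2,1) = 11.4300; S(2,2) = 9.1255
  k=3: S(3,0) = 16.0225; S(3,1) = 12.7921; S(3,2) = 10.2130; S(3,3) = 8.1539
Terminal payoffs V(N, i) = max(K - S_T, 0):
  V(3,0) = 0.000000; V(3,1) = 0.000000; V(3,2) = 0.017033; V(3,3) = 2.076139
Backward induction: V(k, i) = exp(-r*dt) * [p * V(k+1, i) + (1-p) * V(k+1, i+1)]; then take max(V_cont, immediate exercise) for American.
  V(2,0) = exp(-r*dt) * [p*0.000000 + (1-p)*0.000000] = 0.000000; exercise = 0.000000; V(2,0) = max -> 0.000000
  V(2,1) = exp(-r*dt) * [p*0.000000 + (1-p)*0.017033] = 0.009085; exercise = 0.000000; V(2,1) = max -> 0.009085
  V(2,2) = exp(-r*dt) * [p*0.017033 + (1-p)*2.076139] = 1.115244; exercise = 1.104480; V(2,2) = max -> 1.115244
  V(1,0) = exp(-r*dt) * [p*0.000000 + (1-p)*0.009085] = 0.004845; exercise = 0.000000; V(1,0) = max -> 0.004845
  V(1,1) = exp(-r*dt) * [p*0.009085 + (1-p)*1.115244] = 0.599048; exercise = 0.017033; V(1,1) = max -> 0.599048
  V(0,0) = exp(-r*dt) * [p*0.004845 + (1-p)*0.599048] = 0.321760; exercise = 0.000000; V(0,0) = max -> 0.321760


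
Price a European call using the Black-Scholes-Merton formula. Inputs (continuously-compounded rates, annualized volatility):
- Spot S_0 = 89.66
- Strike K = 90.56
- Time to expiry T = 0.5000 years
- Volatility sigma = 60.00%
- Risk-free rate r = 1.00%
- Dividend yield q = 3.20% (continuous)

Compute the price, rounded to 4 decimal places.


d1 = (ln(S/K) + (r - q + 0.5*sigma^2) * T) / (sigma * sqrt(T)) = 0.16266314
d2 = d1 - sigma * sqrt(T) = -0.26160093
exp(-rT) = 0.99501248; exp(-qT) = 0.98412732
C = S_0 * exp(-qT) * N(d1) - K * exp(-rT) * N(d2)
N(d1) = 0.56460816; N(d2) = 0.39681456
C = 89.6600 * 0.98412732 * 0.56460816 - 90.5600 * 0.99501248 * 0.39681456 = 14.0630

Answer: Price = 14.0630


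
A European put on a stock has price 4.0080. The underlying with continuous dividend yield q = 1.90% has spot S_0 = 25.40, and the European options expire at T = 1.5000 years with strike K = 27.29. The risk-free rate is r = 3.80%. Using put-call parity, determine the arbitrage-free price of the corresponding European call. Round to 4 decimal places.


Answer: Call price = 2.9163

Derivation:
Put-call parity: C - P = S_0 * exp(-qT) - K * exp(-rT).
S_0 * exp(-qT) = 25.4000 * 0.97190229 = 24.68631827
K * exp(-rT) = 27.2900 * 0.94459407 = 25.77797215
C = P + S*exp(-qT) - K*exp(-rT)
C = 4.0080 + 24.68631827 - 25.77797215 = 2.9163


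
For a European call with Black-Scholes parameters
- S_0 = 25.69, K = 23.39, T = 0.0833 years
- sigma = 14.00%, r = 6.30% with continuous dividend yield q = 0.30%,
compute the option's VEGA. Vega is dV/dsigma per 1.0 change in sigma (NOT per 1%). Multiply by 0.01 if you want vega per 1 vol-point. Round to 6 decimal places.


Answer: Vega = 0.141678

Derivation:
d1 = 2.4651412628; d2 = 2.4247348277
phi(d1) = 0.0191127571; exp(-qT) = 0.9997501312; exp(-rT) = 0.9947658462
Vega = S * exp(-qT) * phi(d1) * sqrt(T) = 25.6900 * 0.9997501312 * 0.0191127571 * 0.2886173938 = 0.141678


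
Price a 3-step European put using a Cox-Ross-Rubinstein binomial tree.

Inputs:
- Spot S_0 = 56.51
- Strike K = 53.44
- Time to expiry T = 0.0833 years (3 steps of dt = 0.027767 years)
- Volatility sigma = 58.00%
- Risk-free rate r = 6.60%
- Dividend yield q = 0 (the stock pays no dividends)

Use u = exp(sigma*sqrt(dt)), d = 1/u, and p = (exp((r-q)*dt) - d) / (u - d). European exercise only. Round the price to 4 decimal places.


dt = T/N = 0.027767
u = exp(sigma*sqrt(dt)) = 1.101472; d = 1/u = 0.907876
p = (exp((r-q)*dt) - d) / (u - d) = 0.485332
Discount per step: exp(-r*dt) = 0.998169
Stock lattice S(k, i) with i counting down-moves:
  k=0: S(0,0) = 56.5100
  k=1: S(1,0) = 62.2442; S(1,1) = 51.3041
  k=2: S(2,0) = 68.5602; S(2,1) = 56.5100; S(2,2) = 46.5777
  k=3: S(3,0) = 75.5171; S(3,1) = 62.2442; S(3,2) = 51.3041; S(3,3) = 42.2868
Terminal payoffs V(N, i) = max(K - S_T, 0):
  V(3,0) = 0.000000; V(3,1) = 0.000000; V(3,2) = 2.135920; V(3,3) = 11.153173
Backward induction: V(k, i) = exp(-r*dt) * [p * V(k+1, i) + (1-p) * V(k+1, i+1)].
  V(2,0) = exp(-r*dt) * [p*0.000000 + (1-p)*0.000000] = 0.000000
  V(2,1) = exp(-r*dt) * [p*0.000000 + (1-p)*2.135920] = 1.097277
  V(2,2) = exp(-r*dt) * [p*2.135920 + (1-p)*11.153173] = 6.764406
  V(1,0) = exp(-r*dt) * [p*0.000000 + (1-p)*1.097277] = 0.563700
  V(1,1) = exp(-r*dt) * [p*1.097277 + (1-p)*6.764406] = 4.006619
  V(0,0) = exp(-r*dt) * [p*0.563700 + (1-p)*4.006619] = 2.331385

Answer: Price = V(0,0) = 2.3314


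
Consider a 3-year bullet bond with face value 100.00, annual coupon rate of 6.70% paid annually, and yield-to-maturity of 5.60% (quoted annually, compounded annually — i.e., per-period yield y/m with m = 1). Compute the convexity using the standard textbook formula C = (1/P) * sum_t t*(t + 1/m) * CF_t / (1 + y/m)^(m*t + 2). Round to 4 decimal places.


Coupon per period c = face * coupon_rate / m = 6.700000
Periods per year m = 1; per-period yield y/m = 0.056000
Number of cashflows N = 3
Cashflows (t years, CF_t, discount factor 1/(1+y/m)^(m*t), PV):
  t = 1.0000: CF_t = 6.700000, DF = 0.946970, PV = 6.344697
  t = 2.0000: CF_t = 6.700000, DF = 0.896752, PV = 6.008236
  t = 3.0000: CF_t = 106.700000, DF = 0.849197, PV = 90.609277
Price P = sum_t PV_t = 102.962210
Convexity numerator sum_t t*(t + 1/m) * CF_t / (1+y/m)^(m*t + 2):
  t = 1.0000: term = 11.379234
  t = 2.0000: term = 32.327370
  t = 3.0000: term = 975.048177
Convexity = (1/P) * sum = 1018.754781 / 102.962210 = 9.894453

Answer: Convexity = 9.8945


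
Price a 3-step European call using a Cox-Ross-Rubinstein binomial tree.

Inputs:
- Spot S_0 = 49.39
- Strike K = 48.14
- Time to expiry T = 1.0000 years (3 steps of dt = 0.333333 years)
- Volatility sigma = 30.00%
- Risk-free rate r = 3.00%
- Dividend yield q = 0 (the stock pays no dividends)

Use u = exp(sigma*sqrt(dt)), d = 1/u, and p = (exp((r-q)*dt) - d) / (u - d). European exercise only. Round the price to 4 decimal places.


dt = T/N = 0.333333
u = exp(sigma*sqrt(dt)) = 1.189110; d = 1/u = 0.840965
p = (exp((r-q)*dt) - d) / (u - d) = 0.485674
Discount per step: exp(-r*dt) = 0.990050
Stock lattice S(k, i) with i counting down-moves:
  k=0: S(0,0) = 49.3900
  k=1: S(1,0) = 58.7301; S(1,1) = 41.5353
  k=2: S(2,0) = 69.8366; S(2,1) = 49.3900; S(2,2) = 34.9297
  k=3: S(3,0) = 83.0434; S(3,1) = 58.7301; S(3,2) = 41.5353; S(3,3) = 29.3747
Terminal payoffs V(N, i) = max(S_T - K, 0):
  V(3,0) = 34.903388; V(3,1) = 10.590140; V(3,2) = 0.000000; V(3,3) = 0.000000
Backward induction: V(k, i) = exp(-r*dt) * [p * V(k+1, i) + (1-p) * V(k+1, i+1)].
  V(2,0) = exp(-r*dt) * [p*34.903388 + (1-p)*10.590140] = 22.175595
  V(2,1) = exp(-r*dt) * [p*10.590140 + (1-p)*0.000000] = 5.092183
  V(2,2) = exp(-r*dt) * [p*0.000000 + (1-p)*0.000000] = 0.000000
  V(1,0) = exp(-r*dt) * [p*22.175595 + (1-p)*5.092183] = 13.255935
  V(1,1) = exp(-r*dt) * [p*5.092183 + (1-p)*0.000000] = 2.448535
  V(0,0) = exp(-r*dt) * [p*13.255935 + (1-p)*2.448535] = 7.620822

Answer: Price = V(0,0) = 7.6208
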